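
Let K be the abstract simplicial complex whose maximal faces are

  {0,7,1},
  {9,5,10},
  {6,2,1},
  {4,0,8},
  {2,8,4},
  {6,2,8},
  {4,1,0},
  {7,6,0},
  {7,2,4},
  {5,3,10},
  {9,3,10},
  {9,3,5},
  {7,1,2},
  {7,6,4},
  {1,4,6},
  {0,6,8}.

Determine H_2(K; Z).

Order the vertices as 0 < 1 < 2 < 3 < 4 < 5 < 6 < 7 < 8 < 9 < 10. Listing each simplex with vertices in this order, K has dimension 2 with simplices:

  0-simplices (11): [0], [1], [2], [3], [4], [5], [6], [7], [8], [9], [10]
  1-simplices (24): (24 of them)
  2-simplices (16): [0,1,4], [0,1,7], [0,4,8], [0,6,7], [0,6,8], [1,2,6], [1,2,7], [1,4,6], [2,4,7], [2,4,8], [2,6,8], [3,5,9], [3,5,10], [3,9,10], [4,6,7], [5,9,10]

giving chain groups C_0 ≅ Z^11, C_1 ≅ Z^24, C_2 ≅ Z^16.

Boundary ∂_1: C_1 → C_0 maps an edge to its endpoints' difference, ∂[p,q] = q − p.
This gives a 11×24 integer matrix of rank 9; reducing to Smith normal form yields diagonal entries (1,1,1,1,1,1,1,1,1).

Boundary ∂_2: C_2 → C_1 acts by ∂[p,q,r] = [q,r] − [p,r] + [p,q]. For instance
  ∂[0,6,7] = [6,7] − [0,7] + [0,6],
  ∂[0,1,4] = [1,4] − [0,4] + [0,1].
The 24×16 boundary matrix has rank 15 and Smith normal form diag(1,1,1,1,1,1,1,1,1,1,1,1,1,1,2).

Reading off H_k = ker ∂_k / im ∂_{k+1}:

  H_2: rank ker ∂_2 − rank ∂_3 = (16 − 15) − 0 = 1, and there is no ∂_3, so H_2 = Z.

H_2 ≅ Z.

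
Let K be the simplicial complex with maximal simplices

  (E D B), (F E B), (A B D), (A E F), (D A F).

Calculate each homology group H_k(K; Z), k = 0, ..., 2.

H_0 ≅ Z,  H_1 ≅ Z,  H_2 = 0.

Take the total order A < B < D < E < F on the vertex set. Then K (dimension 2) consists of the simplices:

  0-simplices (5): A, B, D, E, F
  1-simplices (10): AB, AD, AE, AF, BD, BE, BF, DE, DF, EF
  2-simplices (5): ABD, ADF, AEF, BDE, BEF

so the chain groups are C_0 ≅ Z^5, C_1 ≅ Z^10, C_2 ≅ Z^5.

∂_1: C_1 → C_0 maps an edge to its endpoints' difference, ∂[p,q] = q − p.
The 5×10 boundary matrix has rank 4 and Smith normal form diag(1,1,1,1).

∂_2: C_2 → C_1 sends each 2-simplex [p,q,r] to [q,r] − [p,r] + [p,q]. For instance
  ∂ABD = BD − AD + AB,
  ∂BEF = EF − BF + BE.
The 10×5 boundary matrix has rank 5 and Smith normal form diag(1,1,1,1,1).

From H_k ≅ ker(∂_k) / im(∂_{k+1}) we obtain:

  H_0: rank C_0 − rank ∂_1 = 5 − 4 = 1, and the invariant factors of ∂_1 are all 1, so H_0 ≅ Z.
  H_1: rank ker ∂_1 − rank ∂_2 = (10 − 4) − 5 = 1, and the invariant factors of ∂_2 are all 1, so H_1 ≅ Z.
  H_2: rank ker ∂_2 − rank ∂_3 = (5 − 5) − 0 = 0, and there is no ∂_3, so H_2 ≅ 0.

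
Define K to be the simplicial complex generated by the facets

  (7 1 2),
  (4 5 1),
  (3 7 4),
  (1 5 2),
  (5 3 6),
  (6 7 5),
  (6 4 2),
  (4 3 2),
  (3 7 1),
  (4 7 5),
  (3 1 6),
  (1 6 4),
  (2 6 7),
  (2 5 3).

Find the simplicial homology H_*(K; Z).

Order the vertices as 1 < 2 < 3 < 4 < 5 < 6 < 7. Listing each simplex with vertices in this order, K has dimension 2 with simplices:

  0-simplices (7): [1], [2], [3], [4], [5], [6], [7]
  1-simplices (21): [1,2], [1,3], [1,4], [1,5], [1,6], [1,7], [2,3], [2,4], [2,5], [2,6], [2,7], [3,4], [3,5], [3,6], [3,7], [4,5], [4,6], [4,7], [5,6], [5,7], [6,7]
  2-simplices (14): [1,2,5], [1,2,7], [1,3,6], [1,3,7], [1,4,5], [1,4,6], [2,3,4], [2,3,5], [2,4,6], [2,6,7], [3,4,7], [3,5,6], [4,5,7], [5,6,7]

giving chain groups C_0 ≅ Z^7, C_1 ≅ Z^21, C_2 ≅ Z^14.

Boundary ∂_1: C_1 → C_0 maps an edge to its endpoints' difference, ∂[p,q] = q − p. For instance
  ∂[3,5] = [5] − [3].
As a 7×21 matrix over Z this has rank 6, with invariant factors (1,1,1,1,1,1).

∂_2: C_2 → C_1 sends each 2-simplex [p,q,r] to [q,r] − [p,r] + [p,q]. For instance
  ∂[4,5,7] = [5,7] − [4,7] + [4,5],
  ∂[2,3,5] = [3,5] − [2,5] + [2,3].
As a 21×14 matrix over Z this has rank 13, with invariant factors (1,1,1,1,1,1,1,1,1,1,1,1,1).

Reading off H_k = ker ∂_k / im ∂_{k+1}:

  H_0: rank C_0 − rank ∂_1 = 7 − 6 = 1, and the invariant factors of ∂_1 are all 1, so H_0 ≅ Z.
  H_1: rank ker ∂_1 − rank ∂_2 = (21 − 6) − 13 = 2, and the invariant factors of ∂_2 are all 1, so H_1 ≅ Z^2.
  H_2: rank ker ∂_2 − rank ∂_3 = (14 − 13) − 0 = 1, and there is no ∂_3, so H_2 ≅ Z.

As a check, the Euler characteristic is 7 − 21 + 14 = 0, which agrees with 1 − 2 + 1 = 0.

H_0 = Z,  H_1 = Z^2,  H_2 = Z.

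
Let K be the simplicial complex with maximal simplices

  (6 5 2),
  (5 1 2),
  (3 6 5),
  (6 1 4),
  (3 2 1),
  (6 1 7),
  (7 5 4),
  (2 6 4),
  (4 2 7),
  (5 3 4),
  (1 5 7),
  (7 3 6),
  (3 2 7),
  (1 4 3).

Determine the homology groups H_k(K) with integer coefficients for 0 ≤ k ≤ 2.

H_0 = Z,  H_1 = Z^2,  H_2 = Z.

Fix the vertex order 1 < 2 < 3 < 4 < 5 < 6 < 7 and write every simplex with vertices in increasing order. Then dim K = 2 and the simplices of K are:

  0-simplices (7): [1], [2], [3], [4], [5], [6], [7]
  1-simplices (21): [1,2], [1,3], [1,4], [1,5], [1,6], [1,7], [2,3], [2,4], [2,5], [2,6], [2,7], [3,4], [3,5], [3,6], [3,7], [4,5], [4,6], [4,7], [5,6], [5,7], [6,7]
  2-simplices (14): [1,2,3], [1,2,5], [1,3,4], [1,4,6], [1,5,7], [1,6,7], [2,3,7], [2,4,6], [2,4,7], [2,5,6], [3,4,5], [3,5,6], [3,6,7], [4,5,7]

Hence C_0 ≅ Z^7, C_1 ≅ Z^21, C_2 ≅ Z^14.

∂_1: C_1 → C_0 is given by ∂[p,q] = [q] − [p]. For instance
  ∂[1,7] = [7] − [1].
This gives a 7×21 integer matrix of rank 6; reducing to Smith normal form yields diagonal entries (1,1,1,1,1,1).

Boundary ∂_2: C_2 → C_1 sends each 2-simplex [p,q,r] to [q,r] − [p,r] + [p,q]. For instance
  ∂[2,5,6] = [5,6] − [2,6] + [2,5],
  ∂[3,5,6] = [5,6] − [3,6] + [3,5].
The resulting 21×14 matrix has rank 13, and its Smith normal form has invariant factors (1,1,1,1,1,1,1,1,1,1,1,1,1).

Now H_k = ker ∂_k / im ∂_{k+1}, so:

  H_0: rank C_0 − rank ∂_1 = 7 − 6 = 1, and the invariant factors of ∂_1 are all 1, so H_0 ≅ Z.
  H_1: rank ker ∂_1 − rank ∂_2 = (21 − 6) − 13 = 2, and the invariant factors of ∂_2 are all 1, so H_1 ≅ Z^2.
  H_2: rank ker ∂_2 − rank ∂_3 = (14 − 13) − 0 = 1, and there is no ∂_3, so H_2 ≅ Z.

As a check, the Euler characteristic is 7 − 21 + 14 = 0, which agrees with 1 − 2 + 1 = 0.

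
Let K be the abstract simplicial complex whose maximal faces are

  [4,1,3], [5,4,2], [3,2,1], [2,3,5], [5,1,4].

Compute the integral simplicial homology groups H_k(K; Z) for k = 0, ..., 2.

Order the vertices as 1 < 2 < 3 < 4 < 5. Listing each simplex with vertices in this order, K has dimension 2 with simplices:

  0-simplices (5): [1], [2], [3], [4], [5]
  1-simplices (10): [1,2], [1,3], [1,4], [1,5], [2,3], [2,4], [2,5], [3,4], [3,5], [4,5]
  2-simplices (5): [1,2,3], [1,3,4], [1,4,5], [2,3,5], [2,4,5]

giving chain groups C_0 ≅ Z^5, C_1 ≅ Z^10, C_2 ≅ Z^5.

Boundary ∂_1: C_1 → C_0 maps an edge to its endpoints' difference, ∂[p,q] = q − p. For instance
  ∂[1,3] = [3] − [1].
The 5×10 boundary matrix has rank 4 and Smith normal form diag(1,1,1,1).

Boundary ∂_2: C_2 → C_1 sends each 2-simplex [p,q,r] to [q,r] − [p,r] + [p,q]. For instance
  ∂[1,3,4] = [3,4] − [1,4] + [1,3],
  ∂[2,4,5] = [4,5] − [2,5] + [2,4].
The 10×5 boundary matrix has rank 5 and Smith normal form diag(1,1,1,1,1).

Reading off H_k = ker ∂_k / im ∂_{k+1}:

  H_0: rank C_0 − rank ∂_1 = 5 − 4 = 1, and the invariant factors of ∂_1 are all 1, so H_0 = Z.
  H_1: rank ker ∂_1 − rank ∂_2 = (10 − 4) − 5 = 1, and the invariant factors of ∂_2 are all 1, so H_1 = Z.
  H_2: rank ker ∂_2 − rank ∂_3 = (5 − 5) − 0 = 0, and there is no ∂_3, so H_2 = 0.

H_0 ≅ Z,  H_1 ≅ Z,  H_2 = 0.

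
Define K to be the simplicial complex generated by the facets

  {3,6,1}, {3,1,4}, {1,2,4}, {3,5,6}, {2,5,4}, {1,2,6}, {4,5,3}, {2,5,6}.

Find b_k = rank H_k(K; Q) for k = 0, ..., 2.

b_0 = 1, b_1 = 0, b_2 = 1.

Order the vertices as 1 < 2 < 3 < 4 < 5 < 6. Listing each simplex with vertices in this order, K has dimension 2 with simplices:

  0-simplices (6): [1], [2], [3], [4], [5], [6]
  1-simplices (12): [1,2], [1,3], [1,4], [1,6], [2,4], [2,5], [2,6], [3,4], [3,5], [3,6], [4,5], [5,6]
  2-simplices (8): [1,2,4], [1,2,6], [1,3,4], [1,3,6], [2,4,5], [2,5,6], [3,4,5], [3,5,6]

Hence C_0 ≅ Z^6, C_1 ≅ Z^12, C_2 ≅ Z^8.

∂_1: C_1 → C_0 maps an edge to its endpoints' difference, ∂[p,q] = q − p. For instance
  ∂[2,5] = [5] − [2].
The resulting 6×12 matrix has rank 5, and its Smith normal form has invariant factors (1,1,1,1,1).

∂_2: C_2 → C_1 sends each 2-simplex [p,q,r] to [q,r] − [p,r] + [p,q]. For instance
  ∂[2,4,5] = [4,5] − [2,5] + [2,4],
  ∂[1,2,4] = [2,4] − [1,4] + [1,2].
The 12×8 boundary matrix has rank 7 and Smith normal form diag(1,1,1,1,1,1,1).

From H_k ≅ ker(∂_k) / im(∂_{k+1}) we obtain:

  H_0: rank C_0 − rank ∂_1 = 6 − 5 = 1, and the invariant factors of ∂_1 are all 1, so H_0 = Z.
  H_1: rank ker ∂_1 − rank ∂_2 = (12 − 5) − 7 = 0, and the invariant factors of ∂_2 are all 1, so H_1 = 0.
  H_2: rank ker ∂_2 − rank ∂_3 = (8 − 7) − 0 = 1, and there is no ∂_3, so H_2 = Z.

(K is a triangulation of the 2-sphere S^2.)

Hence the Betti numbers are b_0 = 1, b_1 = 0, b_2 = 1.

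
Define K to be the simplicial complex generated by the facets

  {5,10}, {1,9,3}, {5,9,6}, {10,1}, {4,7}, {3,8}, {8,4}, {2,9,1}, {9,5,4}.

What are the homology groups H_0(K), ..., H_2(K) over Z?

H_0 = Z,  H_1 = Z^2,  H_2 = 0.

Take the total order 1 < 2 < 3 < 4 < 5 < 6 < 7 < 8 < 9 < 10 on the vertex set. Then K (dimension 2) consists of the simplices:

  0-simplices (10): [1], [2], [3], [4], [5], [6], [7], [8], [9], [10]
  1-simplices (15): [1,2], [1,3], [1,9], [1,10], [2,9], [3,8], [3,9], [4,5], [4,7], [4,8], [4,9], [5,6], [5,9], [5,10], [6,9]
  2-simplices (4): [1,2,9], [1,3,9], [4,5,9], [5,6,9]

so the chain groups are C_0 ≅ Z^10, C_1 ≅ Z^15, C_2 ≅ Z^4.

The boundary map ∂_1: C_1 → C_0 sends each edge [p,q] (with p < q) to q − p. For instance
  ∂[3,8] = [8] − [3].
The 10×15 boundary matrix has rank 9 and Smith normal form diag(1,1,1,1,1,1,1,1,1).

Boundary ∂_2: C_2 → C_1 sends each 2-simplex [p,q,r] to [q,r] − [p,r] + [p,q]. For instance
  ∂[1,3,9] = [3,9] − [1,9] + [1,3],
  ∂[1,2,9] = [2,9] − [1,9] + [1,2].
As a 15×4 matrix over Z this has rank 4, with invariant factors (1,1,1,1).

From H_k ≅ ker(∂_k) / im(∂_{k+1}) we obtain:

  H_0: rank C_0 − rank ∂_1 = 10 − 9 = 1, and the invariant factors of ∂_1 are all 1, so H_0 = Z.
  H_1: rank ker ∂_1 − rank ∂_2 = (15 − 9) − 4 = 2, and the invariant factors of ∂_2 are all 1, so H_1 = Z^2.
  H_2: rank ker ∂_2 − rank ∂_3 = (4 − 4) − 0 = 0, and there is no ∂_3, so H_2 = 0.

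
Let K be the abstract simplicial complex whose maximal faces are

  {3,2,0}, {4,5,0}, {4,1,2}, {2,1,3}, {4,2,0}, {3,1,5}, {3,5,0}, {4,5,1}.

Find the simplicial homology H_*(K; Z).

We work with the vertex ordering 0 < 1 < 2 < 3 < 4 < 5. The simplices of K, each written with vertices in increasing order, are:

  0-simplices (6): [0], [1], [2], [3], [4], [5]
  1-simplices (12): [0,2], [0,3], [0,4], [0,5], [1,2], [1,3], [1,4], [1,5], [2,3], [2,4], [3,5], [4,5]
  2-simplices (8): [0,2,3], [0,2,4], [0,3,5], [0,4,5], [1,2,3], [1,2,4], [1,3,5], [1,4,5]

Hence C_0 ≅ Z^6, C_1 ≅ Z^12, C_2 ≅ Z^8.

∂_1: C_1 → C_0 maps an edge to its endpoints' difference, ∂[p,q] = q − p. For instance
  ∂[0,4] = [4] − [0].
This gives a 6×12 integer matrix of rank 5; reducing to Smith normal form yields diagonal entries (1,1,1,1,1).

∂_2: C_2 → C_1 acts by ∂[p,q,r] = [q,r] − [p,r] + [p,q]. For instance
  ∂[1,4,5] = [4,5] − [1,5] + [1,4],
  ∂[0,2,3] = [2,3] − [0,3] + [0,2].
This gives a 12×8 integer matrix of rank 7; reducing to Smith normal form yields diagonal entries (1,1,1,1,1,1,1).

Computing H_k = (kernel of ∂_k) / (image of ∂_{k+1}):

  H_0: rank C_0 − rank ∂_1 = 6 − 5 = 1, and the invariant factors of ∂_1 are all 1, so H_0 ≅ Z.
  H_1: rank ker ∂_1 − rank ∂_2 = (12 − 5) − 7 = 0, and the invariant factors of ∂_2 are all 1, so H_1 ≅ 0.
  H_2: rank ker ∂_2 − rank ∂_3 = (8 − 7) − 0 = 1, and there is no ∂_3, so H_2 ≅ Z.

H_0 ≅ Z,  H_1 = 0,  H_2 ≅ Z.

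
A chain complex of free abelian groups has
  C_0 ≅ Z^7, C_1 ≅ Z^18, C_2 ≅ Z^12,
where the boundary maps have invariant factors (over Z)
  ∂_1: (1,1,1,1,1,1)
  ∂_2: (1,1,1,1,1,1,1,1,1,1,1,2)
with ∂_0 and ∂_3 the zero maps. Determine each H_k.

H_0 ≅ Z,  H_1 ≅ Z/2,  H_2 = 0.

H_0: b_0 = 7 − 0 − 6 = 1; torsion from ∂_1 factors > 1: none. So H_0 ≅ Z.
H_1: b_1 = 18 − 6 − 12 = 0; torsion from ∂_2 factors > 1: [2]. So H_1 ≅ Z/2.
H_2: b_2 = 12 − 12 − 0 = 0; torsion from ∂_3 factors > 1: none. So H_2 ≅ 0.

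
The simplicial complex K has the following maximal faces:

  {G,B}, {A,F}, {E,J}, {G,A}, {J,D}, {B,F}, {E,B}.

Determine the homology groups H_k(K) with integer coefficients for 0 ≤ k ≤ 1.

Take the total order A < B < D < E < F < G < J on the vertex set. Then K (dimension 1) consists of the simplices:

  0-simplices (7): A, B, D, E, F, G, J
  1-simplices (7): AF, AG, BE, BF, BG, DJ, EJ

Hence C_0 ≅ Z^7, C_1 ≅ Z^7.

The boundary map ∂_1: C_1 → C_0 maps an edge to its endpoints' difference, ∂[p,q] = q − p. For instance
  ∂BF = F − B.
As a 7×7 matrix over Z this has rank 6, with invariant factors (1,1,1,1,1,1).

Now H_k = ker ∂_k / im ∂_{k+1}, so:

  H_0: rank C_0 − rank ∂_1 = 7 − 6 = 1, and the invariant factors of ∂_1 are all 1, so H_0 ≅ Z.
  H_1: rank ker ∂_1 − rank ∂_2 = (7 − 6) − 0 = 1, and there is no ∂_2, so H_1 ≅ Z.

H_0 = Z,  H_1 = Z.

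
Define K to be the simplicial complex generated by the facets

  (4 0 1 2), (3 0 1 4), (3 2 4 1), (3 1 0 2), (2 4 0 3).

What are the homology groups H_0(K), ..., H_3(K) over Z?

H_0 ≅ Z,  H_1 = 0,  H_2 = 0,  H_3 ≅ Z.

Fix the vertex order 0 < 1 < 2 < 3 < 4 and write every simplex with vertices in increasing order. Then dim K = 3 and the simplices of K are:

  0-simplices (5): [0], [1], [2], [3], [4]
  1-simplices (10): [0,1], [0,2], [0,3], [0,4], [1,2], [1,3], [1,4], [2,3], [2,4], [3,4]
  2-simplices (10): [0,1,2], [0,1,3], [0,1,4], [0,2,3], [0,2,4], [0,3,4], [1,2,3], [1,2,4], [1,3,4], [2,3,4]
  3-simplices (5): [0,1,2,3], [0,1,2,4], [0,1,3,4], [0,2,3,4], [1,2,3,4]

so the chain groups are C_0 ≅ Z^5, C_1 ≅ Z^10, C_2 ≅ Z^10, C_3 ≅ Z^5.

∂_1: C_1 → C_0 maps an edge to its endpoints' difference, ∂[p,q] = q − p. For instance
  ∂[0,1] = [1] − [0].
The 5×10 boundary matrix has rank 4 and Smith normal form diag(1,1,1,1).

Boundary ∂_2: C_2 → C_1 sends each 2-simplex [p,q,r] to [q,r] − [p,r] + [p,q]. For instance
  ∂[2,3,4] = [3,4] − [2,4] + [2,3],
  ∂[0,3,4] = [3,4] − [0,4] + [0,3].
As a 10×10 matrix over Z this has rank 6, with invariant factors (1,1,1,1,1,1).

Boundary ∂_3: C_3 → C_2 sends each 3-simplex σ to the alternating sum Σ_i (−1)^i (σ with its i-th vertex removed). For instance
  ∂[1,2,3,4] = [2,3,4] − [1,3,4] + [1,2,4] − [1,2,3],
  ∂[0,1,3,4] = [1,3,4] − [0,3,4] + [0,1,4] − [0,1,3].
The resulting 10×5 matrix has rank 4, and its Smith normal form has invariant factors (1,1,1,1).

Reading off H_k = ker ∂_k / im ∂_{k+1}:

  H_0: rank C_0 − rank ∂_1 = 5 − 4 = 1, and the invariant factors of ∂_1 are all 1, so H_0 ≅ Z.
  H_1: rank ker ∂_1 − rank ∂_2 = (10 − 4) − 6 = 0, and the invariant factors of ∂_2 are all 1, so H_1 ≅ 0.
  H_2: rank ker ∂_2 − rank ∂_3 = (10 − 6) − 4 = 0, and the invariant factors of ∂_3 are all 1, so H_2 ≅ 0.
  H_3: rank ker ∂_3 − rank ∂_4 = (5 − 4) − 0 = 1, and there is no ∂_4, so H_3 ≅ Z.

As a check, the Euler characteristic is 5 − 10 + 10 − 5 = 0, which agrees with 1 − 0 + 0 − 1 = 0.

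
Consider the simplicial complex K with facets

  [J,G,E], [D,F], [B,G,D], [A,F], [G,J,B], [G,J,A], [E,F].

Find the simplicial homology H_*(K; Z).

Fix the vertex order A < B < D < E < F < G < J and write every simplex with vertices in increasing order. Then dim K = 2 and the simplices of K are:

  0-simplices (7): A, B, D, E, F, G, J
  1-simplices (12): AF, AG, AJ, BD, BG, BJ, DF, DG, EF, EG, EJ, GJ
  2-simplices (4): AGJ, BDG, BGJ, EGJ

giving chain groups C_0 ≅ Z^7, C_1 ≅ Z^12, C_2 ≅ Z^4.

Boundary ∂_1: C_1 → C_0 maps an edge to its endpoints' difference, ∂[p,q] = q − p.
This gives a 7×12 integer matrix of rank 6; reducing to Smith normal form yields diagonal entries (1,1,1,1,1,1).

The boundary map ∂_2: C_2 → C_1 acts by ∂[p,q,r] = [q,r] − [p,r] + [p,q]. For instance
  ∂BGJ = GJ − BJ + BG,
  ∂AGJ = GJ − AJ + AG.
The resulting 12×4 matrix has rank 4, and its Smith normal form has invariant factors (1,1,1,1).

Computing H_k = (kernel of ∂_k) / (image of ∂_{k+1}):

  H_0: rank C_0 − rank ∂_1 = 7 − 6 = 1, and the invariant factors of ∂_1 are all 1, so H_0 = Z.
  H_1: rank ker ∂_1 − rank ∂_2 = (12 − 6) − 4 = 2, and the invariant factors of ∂_2 are all 1, so H_1 = Z^2.
  H_2: rank ker ∂_2 − rank ∂_3 = (4 − 4) − 0 = 0, and there is no ∂_3, so H_2 = 0.

H_0 = Z,  H_1 = Z^2,  H_2 = 0.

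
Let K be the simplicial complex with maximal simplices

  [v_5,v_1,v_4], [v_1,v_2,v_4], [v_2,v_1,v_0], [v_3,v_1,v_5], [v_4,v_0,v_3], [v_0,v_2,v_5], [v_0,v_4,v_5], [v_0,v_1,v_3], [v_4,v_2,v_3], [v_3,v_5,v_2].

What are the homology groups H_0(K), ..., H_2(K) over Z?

H_0 = Z,  H_1 = Z_2,  H_2 = 0.

We work with the vertex ordering v_0 < v_1 < v_2 < v_3 < v_4 < v_5. The simplices of K, each written with vertices in increasing order, are:

  0-simplices (6): [v_0], [v_1], [v_2], [v_3], [v_4], [v_5]
  1-simplices (15): (15 of them)
  2-simplices (10): [v_0,v_1,v_2], [v_0,v_1,v_3], [v_0,v_2,v_5], [v_0,v_3,v_4], [v_0,v_4,v_5], [v_1,v_2,v_4], [v_1,v_3,v_5], [v_1,v_4,v_5], [v_2,v_3,v_4], [v_2,v_3,v_5]

giving chain groups C_0 ≅ Z^6, C_1 ≅ Z^15, C_2 ≅ Z^10.

The boundary map ∂_1: C_1 → C_0 sends each edge [p,q] (with p < q) to q − p. For instance
  ∂[v_0,v_5] = [v_5] − [v_0].
This gives a 6×15 integer matrix of rank 5; reducing to Smith normal form yields diagonal entries (1,1,1,1,1).

∂_2: C_2 → C_1 acts by ∂[p,q,r] = [q,r] − [p,r] + [p,q]. For instance
  ∂[v_2,v_3,v_5] = [v_3,v_5] − [v_2,v_5] + [v_2,v_3],
  ∂[v_1,v_4,v_5] = [v_4,v_5] − [v_1,v_5] + [v_1,v_4].
As a 15×10 matrix over Z this has rank 10, with invariant factors (1,1,1,1,1,1,1,1,1,2).

Now H_k = ker ∂_k / im ∂_{k+1}, so:

  H_0: rank C_0 − rank ∂_1 = 6 − 5 = 1, and the invariant factors of ∂_1 are all 1, so H_0 ≅ Z.
  H_1: rank ker ∂_1 − rank ∂_2 = (15 − 5) − 10 = 0, and ∂_2 has invariant factor 2 > 1, so H_1 ≅ Z_2.
  H_2: rank ker ∂_2 − rank ∂_3 = (10 − 10) − 0 = 0, and there is no ∂_3, so H_2 ≅ 0.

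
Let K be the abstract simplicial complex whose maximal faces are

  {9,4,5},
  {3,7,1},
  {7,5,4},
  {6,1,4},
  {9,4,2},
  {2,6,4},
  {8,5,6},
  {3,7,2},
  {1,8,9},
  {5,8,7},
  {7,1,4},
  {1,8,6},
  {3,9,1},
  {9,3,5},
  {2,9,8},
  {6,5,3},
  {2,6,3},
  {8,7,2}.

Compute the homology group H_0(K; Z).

Fix the vertex order 1 < 2 < 3 < 4 < 5 < 6 < 7 < 8 < 9 and write every simplex with vertices in increasing order. Then dim K = 2 and the simplices of K are:

  0-simplices (9): [1], [2], [3], [4], [5], [6], [7], [8], [9]
  1-simplices (27): (27 of them)
  2-simplices (18): [1,3,7], [1,3,9], [1,4,6], [1,4,7], [1,6,8], [1,8,9], [2,3,6], [2,3,7], [2,4,6], [2,4,9], [2,7,8], [2,8,9], [3,5,6], [3,5,9], [4,5,7], [4,5,9], [5,6,8], [5,7,8]

so the chain groups are C_0 ≅ Z^9, C_1 ≅ Z^27, C_2 ≅ Z^18.

The boundary map ∂_1: C_1 → C_0 is given by ∂[p,q] = [q] − [p]. For instance
  ∂[4,5] = [5] − [4].
This gives a 9×27 integer matrix of rank 8; reducing to Smith normal form yields diagonal entries (1,1,1,1,1,1,1,1).

The boundary map ∂_2: C_2 → C_1 sends each 2-simplex [p,q,r] to [q,r] − [p,r] + [p,q]. For instance
  ∂[1,8,9] = [8,9] − [1,9] + [1,8],
  ∂[2,7,8] = [7,8] − [2,8] + [2,7].
This gives a 27×18 integer matrix of rank 17; reducing to Smith normal form yields diagonal entries (1,1,1,1,1,1,1,1,1,1,1,1,1,1,1,1,1).

From H_k ≅ ker(∂_k) / im(∂_{k+1}) we obtain:

  H_0: rank C_0 − rank ∂_1 = 9 − 8 = 1, and the invariant factors of ∂_1 are all 1, so H_0 ≅ Z.

(K is a triangulation of the torus T^2.)

H_0 ≅ Z.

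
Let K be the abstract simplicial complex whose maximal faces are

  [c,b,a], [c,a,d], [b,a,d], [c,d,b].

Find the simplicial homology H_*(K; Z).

H_0 = Z,  H_1 = 0,  H_2 = Z.

Fix the vertex order a < b < c < d and write every simplex with vertices in increasing order. Then dim K = 2 and the simplices of K are:

  0-simplices (4): a, b, c, d
  1-simplices (6): ab, ac, ad, bc, bd, cd
  2-simplices (4): abc, abd, acd, bcd

so the chain groups are C_0 ≅ Z^4, C_1 ≅ Z^6, C_2 ≅ Z^4.

Boundary ∂_1: C_1 → C_0 maps an edge to its endpoints' difference, ∂[p,q] = q − p. For instance
  ∂ab = b − a.
As a 4×6 matrix over Z this has rank 3, with invariant factors (1,1,1).

∂_2: C_2 → C_1 sends each 2-simplex [p,q,r] to [q,r] − [p,r] + [p,q]. For instance
  ∂abd = bd − ad + ab,
  ∂abc = bc − ac + ab.
The 6×4 boundary matrix has rank 3 and Smith normal form diag(1,1,1).

From H_k ≅ ker(∂_k) / im(∂_{k+1}) we obtain:

  H_0: rank C_0 − rank ∂_1 = 4 − 3 = 1, and the invariant factors of ∂_1 are all 1, so H_0 = Z.
  H_1: rank ker ∂_1 − rank ∂_2 = (6 − 3) − 3 = 0, and the invariant factors of ∂_2 are all 1, so H_1 = 0.
  H_2: rank ker ∂_2 − rank ∂_3 = (4 − 3) − 0 = 1, and there is no ∂_3, so H_2 = Z.

As a check, the Euler characteristic is 4 − 6 + 4 = 2, which agrees with 1 − 0 + 1 = 2.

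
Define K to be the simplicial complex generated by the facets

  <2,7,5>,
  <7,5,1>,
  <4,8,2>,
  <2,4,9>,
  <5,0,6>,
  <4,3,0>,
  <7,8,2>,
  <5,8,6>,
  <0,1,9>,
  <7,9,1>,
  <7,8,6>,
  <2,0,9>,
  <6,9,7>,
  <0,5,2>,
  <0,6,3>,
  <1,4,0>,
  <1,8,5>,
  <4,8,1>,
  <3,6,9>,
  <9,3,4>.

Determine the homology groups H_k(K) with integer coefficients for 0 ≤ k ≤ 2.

H_0 ≅ Z,  H_1 ≅ Z ⊕ Z/2,  H_2 = 0.

K has 10 vertices, 30 edges, 20 triangles.
rank ∂_0 = 0, rank ∂_1 = 9 ⇒ b_0 = 10 − 0 − 9 = 1; all invariant factors of ∂_1 are 1 so no torsion. So H_0 = Z.
rank ∂_1 = 9, rank ∂_2 = 20 ⇒ b_1 = 30 − 9 − 20 = 1; ∂_2 has invariant factor(s) [2] giving torsion. So H_1 = Z ⊕ Z/2.
rank ∂_2 = 20, rank ∂_3 = 0 ⇒ b_2 = 20 − 20 − 0 = 0. So H_2 = 0.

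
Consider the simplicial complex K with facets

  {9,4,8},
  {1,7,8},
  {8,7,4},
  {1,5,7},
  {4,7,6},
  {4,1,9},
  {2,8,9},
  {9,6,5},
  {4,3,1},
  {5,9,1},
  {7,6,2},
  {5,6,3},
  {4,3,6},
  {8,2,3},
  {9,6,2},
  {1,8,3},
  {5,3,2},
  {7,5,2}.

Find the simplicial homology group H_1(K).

We work with the vertex ordering 1 < 2 < 3 < 4 < 5 < 6 < 7 < 8 < 9. The simplices of K, each written with vertices in increasing order, are:

  0-simplices (9): [1], [2], [3], [4], [5], [6], [7], [8], [9]
  1-simplices (27): (27 of them)
  2-simplices (18): [1,3,4], [1,3,8], [1,4,9], [1,5,7], [1,5,9], [1,7,8], [2,3,5], [2,3,8], [2,5,7], [2,6,7], [2,6,9], [2,8,9], [3,4,6], [3,5,6], [4,6,7], [4,7,8], [4,8,9], [5,6,9]

so the chain groups are C_0 ≅ Z^9, C_1 ≅ Z^27, C_2 ≅ Z^18.

Boundary ∂_1: C_1 → C_0 is given by ∂[p,q] = [q] − [p]. For instance
  ∂[4,9] = [9] − [4].
The 9×27 boundary matrix has rank 8 and Smith normal form diag(1,1,1,1,1,1,1,1).

The boundary map ∂_2: C_2 → C_1 acts by ∂[p,q,r] = [q,r] − [p,r] + [p,q]. For instance
  ∂[3,5,6] = [5,6] − [3,6] + [3,5],
  ∂[2,5,7] = [5,7] − [2,7] + [2,5].
The resulting 27×18 matrix has rank 18, and its Smith normal form has invariant factors (1,1,1,1,1,1,1,1,1,1,1,1,1,1,1,1,1,2).

From H_k ≅ ker(∂_k) / im(∂_{k+1}) we obtain:

  H_1: rank ker ∂_1 − rank ∂_2 = (27 − 8) − 18 = 1, and ∂_2 has invariant factor 2 > 1, so H_1 ≅ Z ⊕ Z/2Z.

H_1 ≅ Z ⊕ Z/2Z.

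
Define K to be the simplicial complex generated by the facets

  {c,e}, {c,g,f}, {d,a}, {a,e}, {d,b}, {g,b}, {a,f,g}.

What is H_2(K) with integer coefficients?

Order the vertices as a < b < c < d < e < f < g. Listing each simplex with vertices in this order, K has dimension 2 with simplices:

  0-simplices (7): a, b, c, d, e, f, g
  1-simplices (10): ad, ae, af, ag, bd, bg, ce, cf, cg, fg
  2-simplices (2): afg, cfg

Hence C_0 ≅ Z^7, C_1 ≅ Z^10, C_2 ≅ Z^2.

The boundary map ∂_1: C_1 → C_0 maps an edge to its endpoints' difference, ∂[p,q] = q − p.
The 7×10 boundary matrix has rank 6 and Smith normal form diag(1,1,1,1,1,1).

Boundary ∂_2: C_2 → C_1 maps a triangle to the signed sum of its edges. For instance
  ∂afg = fg − ag + af,
  ∂cfg = fg − cg + cf.
As a 10×2 matrix over Z this has rank 2, with invariant factors (1,1).

Reading off H_k = ker ∂_k / im ∂_{k+1}:

  H_2: rank ker ∂_2 − rank ∂_3 = (2 − 2) − 0 = 0, and there is no ∂_3, so H_2 ≅ 0.

H_2 ≅ 0.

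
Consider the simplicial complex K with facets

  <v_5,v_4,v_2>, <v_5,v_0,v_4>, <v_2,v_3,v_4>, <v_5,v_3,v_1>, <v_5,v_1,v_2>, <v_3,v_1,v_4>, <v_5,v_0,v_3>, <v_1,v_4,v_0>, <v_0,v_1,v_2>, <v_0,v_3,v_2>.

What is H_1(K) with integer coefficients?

K has 6 vertices, 15 edges, 10 triangles.
rank ∂_1 = 5, rank ∂_2 = 10 ⇒ b_1 = 15 − 5 − 10 = 0; ∂_2 has invariant factor(s) [2] giving torsion. So H_1 = Z/2.

H_1 = Z/2.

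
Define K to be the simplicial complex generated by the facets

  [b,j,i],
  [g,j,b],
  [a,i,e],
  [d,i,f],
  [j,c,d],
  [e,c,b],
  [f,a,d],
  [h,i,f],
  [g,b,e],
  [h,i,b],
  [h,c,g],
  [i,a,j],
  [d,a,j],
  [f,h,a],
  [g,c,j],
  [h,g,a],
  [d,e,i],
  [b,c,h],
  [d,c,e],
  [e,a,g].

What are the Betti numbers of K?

b_0 = 1, b_1 = 1, b_2 = 0.

Take the total order a < b < c < d < e < f < g < h < i < j on the vertex set. Then K (dimension 2) consists of the simplices:

  0-simplices (10): a, b, c, d, e, f, g, h, i, j
  1-simplices (30): ad, ae, af, ag, ah, ai, aj, bc, be, bg, bh, bi, bj, cd, ce, cg, ch, cj, de, df, di, dj, eg, ei, fh, fi, gh, gj, hi, ij
  2-simplices (20): adf, adj, aeg, aei, afh, agh, aij, bce, bch, beg, bgj, bhi, bij, cde, cdj, cgh, cgj, dei, dfi, fhi

Hence C_0 ≅ Z^10, C_1 ≅ Z^30, C_2 ≅ Z^20.

The boundary map ∂_1: C_1 → C_0 is given by ∂[p,q] = [q] − [p]. For instance
  ∂ah = h − a.
The 10×30 boundary matrix has rank 9 and Smith normal form diag(1,1,1,1,1,1,1,1,1).

The boundary map ∂_2: C_2 → C_1 acts by ∂[p,q,r] = [q,r] − [p,r] + [p,q]. For instance
  ∂dfi = fi − di + df,
  ∂aeg = eg − ag + ae.
The 30×20 boundary matrix has rank 20 and Smith normal form diag(1,1,1,1,1,1,1,1,1,1,1,1,1,1,1,1,1,1,1,2).

Computing H_k = (kernel of ∂_k) / (image of ∂_{k+1}):

  H_0: rank C_0 − rank ∂_1 = 10 − 9 = 1, and the invariant factors of ∂_1 are all 1, so H_0 = Z.
  H_1: rank ker ∂_1 − rank ∂_2 = (30 − 9) − 20 = 1, and ∂_2 has invariant factor 2 > 1, so H_1 = Z ⊕ Z_2.
  H_2: rank ker ∂_2 − rank ∂_3 = (20 − 20) − 0 = 0, and there is no ∂_3, so H_2 = 0.

(K is a triangulation of the Klein bottle.)

Hence the Betti numbers are b_0 = 1, b_1 = 1, b_2 = 0.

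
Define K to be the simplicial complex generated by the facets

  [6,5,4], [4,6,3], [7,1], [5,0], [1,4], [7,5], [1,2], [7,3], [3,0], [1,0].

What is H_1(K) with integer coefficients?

Order the vertices as 0 < 1 < 2 < 3 < 4 < 5 < 6 < 7. Listing each simplex with vertices in this order, K has dimension 2 with simplices:

  0-simplices (8): [0], [1], [2], [3], [4], [5], [6], [7]
  1-simplices (13): [0,1], [0,3], [0,5], [1,2], [1,4], [1,7], [3,4], [3,6], [3,7], [4,5], [4,6], [5,6], [5,7]
  2-simplices (2): [3,4,6], [4,5,6]

giving chain groups C_0 ≅ Z^8, C_1 ≅ Z^13, C_2 ≅ Z^2.

The boundary map ∂_1: C_1 → C_0 is given by ∂[p,q] = [q] − [p]. For instance
  ∂[3,6] = [6] − [3].
The 8×13 boundary matrix has rank 7 and Smith normal form diag(1,1,1,1,1,1,1).

The boundary map ∂_2: C_2 → C_1 maps a triangle to the signed sum of its edges. For instance
  ∂[3,4,6] = [4,6] − [3,6] + [3,4],
  ∂[4,5,6] = [5,6] − [4,6] + [4,5].
The 13×2 boundary matrix has rank 2 and Smith normal form diag(1,1).

Reading off H_k = ker ∂_k / im ∂_{k+1}:

  H_1: rank ker ∂_1 − rank ∂_2 = (13 − 7) − 2 = 4, and the invariant factors of ∂_2 are all 1, so H_1 = Z^4.

H_1 ≅ Z^4.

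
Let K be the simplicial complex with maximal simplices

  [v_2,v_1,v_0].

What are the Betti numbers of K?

Fix the vertex order v_0 < v_1 < v_2 and write every simplex with vertices in increasing order. Then dim K = 2 and the simplices of K are:

  0-simplices (3): [v_0], [v_1], [v_2]
  1-simplices (3): [v_0,v_1], [v_0,v_2], [v_1,v_2]
  2-simplices (1): [v_0,v_1,v_2]

Hence C_0 ≅ Z^3, C_1 ≅ Z^3, C_2 ≅ Z^1.

∂_1: C_1 → C_0 sends each edge [p,q] (with p < q) to q − p.
The resulting 3×3 matrix has rank 2, and its Smith normal form has invariant factors (1,1).

∂_2: C_2 → C_1 maps a triangle to the signed sum of its edges. For instance
  ∂[v_0,v_1,v_2] = [v_1,v_2] − [v_0,v_2] + [v_0,v_1].
This gives a 3×1 integer matrix of rank 1; reducing to Smith normal form yields diagonal entries (1).

Now H_k = ker ∂_k / im ∂_{k+1}, so:

  H_0: rank C_0 − rank ∂_1 = 3 − 2 = 1, and the invariant factors of ∂_1 are all 1, so H_0 ≅ Z.
  H_1: rank ker ∂_1 − rank ∂_2 = (3 − 2) − 1 = 0, and the invariant factors of ∂_2 are all 1, so H_1 ≅ 0.
  H_2: rank ker ∂_2 − rank ∂_3 = (1 − 1) − 0 = 0, and there is no ∂_3, so H_2 ≅ 0.

(K is a triangulation of the 2-simplex.)

Hence the Betti numbers are b_0 = 1, b_1 = 0, b_2 = 0.

b_0 = 1, b_1 = 0, b_2 = 0.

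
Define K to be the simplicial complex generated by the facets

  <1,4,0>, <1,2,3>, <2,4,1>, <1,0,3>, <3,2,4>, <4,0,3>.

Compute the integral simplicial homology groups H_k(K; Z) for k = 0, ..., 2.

H_0 = Z,  H_1 = 0,  H_2 = Z.

Fix the vertex order 0 < 1 < 2 < 3 < 4 and write every simplex with vertices in increasing order. Then dim K = 2 and the simplices of K are:

  0-simplices (5): [0], [1], [2], [3], [4]
  1-simplices (9): [0,1], [0,3], [0,4], [1,2], [1,3], [1,4], [2,3], [2,4], [3,4]
  2-simplices (6): [0,1,3], [0,1,4], [0,3,4], [1,2,3], [1,2,4], [2,3,4]

giving chain groups C_0 ≅ Z^5, C_1 ≅ Z^9, C_2 ≅ Z^6.

Boundary ∂_1: C_1 → C_0 is given by ∂[p,q] = [q] − [p]. For instance
  ∂[3,4] = [4] − [3].
This gives a 5×9 integer matrix of rank 4; reducing to Smith normal form yields diagonal entries (1,1,1,1).

Boundary ∂_2: C_2 → C_1 maps a triangle to the signed sum of its edges. For instance
  ∂[0,3,4] = [3,4] − [0,4] + [0,3],
  ∂[0,1,4] = [1,4] − [0,4] + [0,1].
This gives a 9×6 integer matrix of rank 5; reducing to Smith normal form yields diagonal entries (1,1,1,1,1).

Computing H_k = (kernel of ∂_k) / (image of ∂_{k+1}):

  H_0: rank C_0 − rank ∂_1 = 5 − 4 = 1, and the invariant factors of ∂_1 are all 1, so H_0 ≅ Z.
  H_1: rank ker ∂_1 − rank ∂_2 = (9 − 4) − 5 = 0, and the invariant factors of ∂_2 are all 1, so H_1 ≅ 0.
  H_2: rank ker ∂_2 − rank ∂_3 = (6 − 5) − 0 = 1, and there is no ∂_3, so H_2 ≅ Z.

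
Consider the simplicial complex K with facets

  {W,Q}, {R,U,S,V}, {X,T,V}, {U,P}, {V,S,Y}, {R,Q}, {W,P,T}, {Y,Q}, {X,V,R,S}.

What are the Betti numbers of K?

b_0 = 1, b_1 = 3, b_2 = 0, b_3 = 0.

K has 10 vertices, 20 edges, 10 triangles, 2 3-simplices.
rank ∂_0 = 0, rank ∂_1 = 9 ⇒ b_0 = 10 − 0 − 9 = 1; all invariant factors of ∂_1 are 1 so no torsion. So H_0 = Z.
rank ∂_1 = 9, rank ∂_2 = 8 ⇒ b_1 = 20 − 9 − 8 = 3; all invariant factors of ∂_2 are 1 so no torsion. So H_1 = Z^3.
rank ∂_2 = 8, rank ∂_3 = 2 ⇒ b_2 = 10 − 8 − 2 = 0; all invariant factors of ∂_3 are 1 so no torsion. So H_2 = 0.
rank ∂_3 = 2, rank ∂_4 = 0 ⇒ b_3 = 2 − 2 − 0 = 0. So H_3 = 0.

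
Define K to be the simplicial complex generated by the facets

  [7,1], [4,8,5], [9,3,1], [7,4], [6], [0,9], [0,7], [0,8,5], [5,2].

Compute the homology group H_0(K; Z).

K has 10 vertices, 13 edges, 3 triangles.
rank ∂_0 = 0, rank ∂_1 = 8 ⇒ b_0 = 10 − 0 − 8 = 2; all invariant factors of ∂_1 are 1 so no torsion. So H_0 = Z^2.

H_0 ≅ Z^2.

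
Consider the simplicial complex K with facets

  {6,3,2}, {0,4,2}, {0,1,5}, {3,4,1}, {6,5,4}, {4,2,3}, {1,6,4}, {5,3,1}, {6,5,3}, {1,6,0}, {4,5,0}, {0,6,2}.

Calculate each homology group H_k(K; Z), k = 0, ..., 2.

H_0 = Z,  H_1 = Z/2,  H_2 = 0.

Fix the vertex order 0 < 1 < 2 < 3 < 4 < 5 < 6 and write every simplex with vertices in increasing order. Then dim K = 2 and the simplices of K are:

  0-simplices (7): [0], [1], [2], [3], [4], [5], [6]
  1-simplices (18): [0,1], [0,2], [0,4], [0,5], [0,6], [1,3], [1,4], [1,5], [1,6], [2,3], [2,4], [2,6], [3,4], [3,5], [3,6], [4,5], [4,6], [5,6]
  2-simplices (12): [0,1,5], [0,1,6], [0,2,4], [0,2,6], [0,4,5], [1,3,4], [1,3,5], [1,4,6], [2,3,4], [2,3,6], [3,5,6], [4,5,6]

Hence C_0 ≅ Z^7, C_1 ≅ Z^18, C_2 ≅ Z^12.

The boundary map ∂_1: C_1 → C_0 is given by ∂[p,q] = [q] − [p].
This gives a 7×18 integer matrix of rank 6; reducing to Smith normal form yields diagonal entries (1,1,1,1,1,1).

∂_2: C_2 → C_1 acts by ∂[p,q,r] = [q,r] − [p,r] + [p,q]. For instance
  ∂[3,5,6] = [5,6] − [3,6] + [3,5],
  ∂[1,3,4] = [3,4] − [1,4] + [1,3].
The resulting 18×12 matrix has rank 12, and its Smith normal form has invariant factors (1,1,1,1,1,1,1,1,1,1,1,2).

Reading off H_k = ker ∂_k / im ∂_{k+1}:

  H_0: rank C_0 − rank ∂_1 = 7 − 6 = 1, and the invariant factors of ∂_1 are all 1, so H_0 = Z.
  H_1: rank ker ∂_1 − rank ∂_2 = (18 − 6) − 12 = 0, and ∂_2 has invariant factor 2 > 1, so H_1 = Z/2.
  H_2: rank ker ∂_2 − rank ∂_3 = (12 − 12) − 0 = 0, and there is no ∂_3, so H_2 = 0.

As a check, the Euler characteristic is 7 − 18 + 12 = 1, which agrees with 1 − 0 + 0 = 1.
(K is a triangulation of the real projective plane RP^2.)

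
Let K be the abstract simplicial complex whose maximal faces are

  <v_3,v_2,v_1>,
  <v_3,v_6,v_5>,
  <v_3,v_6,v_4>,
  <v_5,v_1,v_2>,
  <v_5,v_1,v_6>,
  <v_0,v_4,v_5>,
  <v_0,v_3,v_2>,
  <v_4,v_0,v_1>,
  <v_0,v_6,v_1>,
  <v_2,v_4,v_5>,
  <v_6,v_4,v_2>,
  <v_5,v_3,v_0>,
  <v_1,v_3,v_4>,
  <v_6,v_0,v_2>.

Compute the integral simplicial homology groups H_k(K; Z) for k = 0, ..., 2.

H_0 ≅ Z,  H_1 ≅ Z^2,  H_2 ≅ Z.

We work with the vertex ordering v_0 < v_1 < v_2 < v_3 < v_4 < v_5 < v_6. The simplices of K, each written with vertices in increasing order, are:

  0-simplices (7): [v_0], [v_1], [v_2], [v_3], [v_4], [v_5], [v_6]
  1-simplices (21): (21 of them)
  2-simplices (14): (14 of them)

so the chain groups are C_0 ≅ Z^7, C_1 ≅ Z^21, C_2 ≅ Z^14.

The boundary map ∂_1: C_1 → C_0 maps an edge to its endpoints' difference, ∂[p,q] = q − p. For instance
  ∂[v_0,v_5] = [v_5] − [v_0].
The 7×21 boundary matrix has rank 6 and Smith normal form diag(1,1,1,1,1,1).

∂_2: C_2 → C_1 maps a triangle to the signed sum of its edges. For instance
  ∂[v_0,v_1,v_6] = [v_1,v_6] − [v_0,v_6] + [v_0,v_1],
  ∂[v_0,v_2,v_6] = [v_2,v_6] − [v_0,v_6] + [v_0,v_2].
This gives a 21×14 integer matrix of rank 13; reducing to Smith normal form yields diagonal entries (1,1,1,1,1,1,1,1,1,1,1,1,1).

From H_k ≅ ker(∂_k) / im(∂_{k+1}) we obtain:

  H_0: rank C_0 − rank ∂_1 = 7 − 6 = 1, and the invariant factors of ∂_1 are all 1, so H_0 ≅ Z.
  H_1: rank ker ∂_1 − rank ∂_2 = (21 − 6) − 13 = 2, and the invariant factors of ∂_2 are all 1, so H_1 ≅ Z^2.
  H_2: rank ker ∂_2 − rank ∂_3 = (14 − 13) − 0 = 1, and there is no ∂_3, so H_2 ≅ Z.

As a check, the Euler characteristic is 7 − 21 + 14 = 0, which agrees with 1 − 2 + 1 = 0.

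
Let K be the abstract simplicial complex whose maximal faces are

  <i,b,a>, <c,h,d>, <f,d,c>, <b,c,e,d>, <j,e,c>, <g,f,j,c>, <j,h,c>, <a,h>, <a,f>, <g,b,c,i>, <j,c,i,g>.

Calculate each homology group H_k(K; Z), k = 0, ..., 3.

H_0 = Z,  H_1 = Z^2,  H_2 = 0,  H_3 = 0.

We work with the vertex ordering a < b < c < d < e < f < g < h < i < j. The simplices of K, each written with vertices in increasing order, are:

  0-simplices (10): a, b, c, d, e, f, g, h, i, j
  1-simplices (26): ab, af, ah, ai, bc, bd, be, bg, bi, cd, ce, cf, cg, ch, ci, cj, de, df, dh, ej, fg, fj, gi, gj, hj, ij
  2-simplices (19): abi, bcd, bce, bcg, bci, bde, bgi, cde, cdf, cdh, cej, cfg, cfj, cgi, cgj, chj, cij, fgj, gij
  3-simplices (4): bcde, bcgi, cfgj, cgij

Hence C_0 ≅ Z^10, C_1 ≅ Z^26, C_2 ≅ Z^19, C_3 ≅ Z^4.

∂_1: C_1 → C_0 is given by ∂[p,q] = [q] − [p]. For instance
  ∂df = f − d.
This gives a 10×26 integer matrix of rank 9; reducing to Smith normal form yields diagonal entries (1,1,1,1,1,1,1,1,1).

The boundary map ∂_2: C_2 → C_1 sends each 2-simplex [p,q,r] to [q,r] − [p,r] + [p,q]. For instance
  ∂bce = ce − be + bc,
  ∂cgj = gj − cj + cg.
The 26×19 boundary matrix has rank 15 and Smith normal form diag(1,1,1,1,1,1,1,1,1,1,1,1,1,1,1).

Boundary ∂_3: C_3 → C_2 sends each 3-simplex σ to the alternating sum Σ_i (−1)^i (σ with its i-th vertex removed). For instance
  ∂bcde = cde − bde + bce − bcd,
  ∂cfgj = fgj − cgj + cfj − cfg.
This gives a 19×4 integer matrix of rank 4; reducing to Smith normal form yields diagonal entries (1,1,1,1).

From H_k ≅ ker(∂_k) / im(∂_{k+1}) we obtain:

  H_0: rank C_0 − rank ∂_1 = 10 − 9 = 1, and the invariant factors of ∂_1 are all 1, so H_0 ≅ Z.
  H_1: rank ker ∂_1 − rank ∂_2 = (26 − 9) − 15 = 2, and the invariant factors of ∂_2 are all 1, so H_1 ≅ Z^2.
  H_2: rank ker ∂_2 − rank ∂_3 = (19 − 15) − 4 = 0, and the invariant factors of ∂_3 are all 1, so H_2 ≅ 0.
  H_3: rank ker ∂_3 − rank ∂_4 = (4 − 4) − 0 = 0, and there is no ∂_4, so H_3 ≅ 0.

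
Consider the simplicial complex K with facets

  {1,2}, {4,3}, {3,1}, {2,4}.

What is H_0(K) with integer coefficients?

K has 4 vertices, 4 edges.
rank ∂_0 = 0, rank ∂_1 = 3 ⇒ b_0 = 4 − 0 − 3 = 1; all invariant factors of ∂_1 are 1 so no torsion. So H_0 ≅ Z.

H_0 ≅ Z.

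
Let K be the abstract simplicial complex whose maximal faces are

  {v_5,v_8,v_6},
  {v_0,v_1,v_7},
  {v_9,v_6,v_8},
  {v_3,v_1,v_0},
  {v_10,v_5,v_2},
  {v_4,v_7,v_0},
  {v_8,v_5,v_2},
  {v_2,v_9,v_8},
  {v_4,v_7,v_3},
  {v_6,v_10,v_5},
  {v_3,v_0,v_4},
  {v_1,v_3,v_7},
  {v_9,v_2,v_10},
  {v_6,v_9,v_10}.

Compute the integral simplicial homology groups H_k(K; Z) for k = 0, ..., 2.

H_0 ≅ Z^2,  H_1 = 0,  H_2 ≅ Z^2.

K has 11 vertices, 21 edges, 14 triangles.
rank ∂_0 = 0, rank ∂_1 = 9 ⇒ b_0 = 11 − 0 − 9 = 2; all invariant factors of ∂_1 are 1 so no torsion. So H_0 = Z^2.
rank ∂_1 = 9, rank ∂_2 = 12 ⇒ b_1 = 21 − 9 − 12 = 0; all invariant factors of ∂_2 are 1 so no torsion. So H_1 = 0.
rank ∂_2 = 12, rank ∂_3 = 0 ⇒ b_2 = 14 − 12 − 0 = 2. So H_2 = Z^2.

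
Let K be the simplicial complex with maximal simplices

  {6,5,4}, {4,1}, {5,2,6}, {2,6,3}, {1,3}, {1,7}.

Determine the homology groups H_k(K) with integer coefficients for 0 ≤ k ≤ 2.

H_0 ≅ Z,  H_1 ≅ Z,  H_2 = 0.

K has 7 vertices, 10 edges, 3 triangles.
rank ∂_0 = 0, rank ∂_1 = 6 ⇒ b_0 = 7 − 0 − 6 = 1; all invariant factors of ∂_1 are 1 so no torsion. So H_0 ≅ Z.
rank ∂_1 = 6, rank ∂_2 = 3 ⇒ b_1 = 10 − 6 − 3 = 1; all invariant factors of ∂_2 are 1 so no torsion. So H_1 ≅ Z.
rank ∂_2 = 3, rank ∂_3 = 0 ⇒ b_2 = 3 − 3 − 0 = 0. So H_2 ≅ 0.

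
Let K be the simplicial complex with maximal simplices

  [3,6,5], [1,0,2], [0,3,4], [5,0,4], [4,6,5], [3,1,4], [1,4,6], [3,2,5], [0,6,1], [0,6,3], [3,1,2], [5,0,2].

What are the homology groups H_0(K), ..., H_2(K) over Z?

Fix the vertex order 0 < 1 < 2 < 3 < 4 < 5 < 6 and write every simplex with vertices in increasing order. Then dim K = 2 and the simplices of K are:

  0-simplices (7): [0], [1], [2], [3], [4], [5], [6]
  1-simplices (18): [0,1], [0,2], [0,3], [0,4], [0,5], [0,6], [1,2], [1,3], [1,4], [1,6], [2,3], [2,5], [3,4], [3,5], [3,6], [4,5], [4,6], [5,6]
  2-simplices (12): [0,1,2], [0,1,6], [0,2,5], [0,3,4], [0,3,6], [0,4,5], [1,2,3], [1,3,4], [1,4,6], [2,3,5], [3,5,6], [4,5,6]

Hence C_0 ≅ Z^7, C_1 ≅ Z^18, C_2 ≅ Z^12.

Boundary ∂_1: C_1 → C_0 sends each edge [p,q] (with p < q) to q − p. For instance
  ∂[0,2] = [2] − [0].
As a 7×18 matrix over Z this has rank 6, with invariant factors (1,1,1,1,1,1).

Boundary ∂_2: C_2 → C_1 acts by ∂[p,q,r] = [q,r] − [p,r] + [p,q]. For instance
  ∂[0,1,6] = [1,6] − [0,6] + [0,1],
  ∂[1,2,3] = [2,3] − [1,3] + [1,2].
As a 18×12 matrix over Z this has rank 12, with invariant factors (1,1,1,1,1,1,1,1,1,1,1,2).

Reading off H_k = ker ∂_k / im ∂_{k+1}:

  H_0: rank C_0 − rank ∂_1 = 7 − 6 = 1, and the invariant factors of ∂_1 are all 1, so H_0 ≅ Z.
  H_1: rank ker ∂_1 − rank ∂_2 = (18 − 6) − 12 = 0, and ∂_2 has invariant factor 2 > 1, so H_1 ≅ Z/2Z.
  H_2: rank ker ∂_2 − rank ∂_3 = (12 − 12) − 0 = 0, and there is no ∂_3, so H_2 ≅ 0.

As a check, the Euler characteristic is 7 − 18 + 12 = 1, which agrees with 1 − 0 + 0 = 1.

H_0 ≅ Z,  H_1 ≅ Z/2Z,  H_2 = 0.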